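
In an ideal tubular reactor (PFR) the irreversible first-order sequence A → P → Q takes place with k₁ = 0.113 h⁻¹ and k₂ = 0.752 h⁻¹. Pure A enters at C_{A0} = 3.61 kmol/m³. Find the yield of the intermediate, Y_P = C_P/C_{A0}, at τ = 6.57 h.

The intermediate concentration in a first-order A→B→C sequence is C_P = k₁C_{A0}(e^(−k₁τ) − e^(−k₂τ))/(k₂−k₁).
e^(−k₁τ) = e^(−0.113×6.57) = e^(−0.7424) = 0.4760; e^(−k₂τ) = e^(−4.941) = 0.007150.
C_P = 0.113×3.61/(0.752−0.113) × (0.4760−0.007150) = 0.6384×0.4688 = 0.2993 kmol/m³.
Y_P = C_P/C_{A0} = 0.2993/3.61 = 0.0829.

0.0829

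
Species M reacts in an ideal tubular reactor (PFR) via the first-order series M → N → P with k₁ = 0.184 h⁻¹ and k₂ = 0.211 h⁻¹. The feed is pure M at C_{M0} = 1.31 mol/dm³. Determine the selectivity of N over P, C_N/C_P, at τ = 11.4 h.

0.338

The intermediate concentration in a first-order A→B→C sequence is C_N = k₁C_{M0}(e^(−k₁τ) − e^(−k₂τ))/(k₂−k₁).
e^(−k₁τ) = e^(−0.184×11.4) = e^(−2.098) = 0.1228; e^(−k₂τ) = e^(−2.405) = 0.09023.
C_N = 0.184×1.31/(0.211−0.184) × (0.1228−0.09023) = 8.927×0.03252 = 0.2903 mol/dm³.
C_M = C_{M0}e^(−k₁τ) = 0.1608 mol/dm³, so C_P = C_{M0}−C_M−C_N = 0.8589 mol/dm³; C_N/C_P = 0.338.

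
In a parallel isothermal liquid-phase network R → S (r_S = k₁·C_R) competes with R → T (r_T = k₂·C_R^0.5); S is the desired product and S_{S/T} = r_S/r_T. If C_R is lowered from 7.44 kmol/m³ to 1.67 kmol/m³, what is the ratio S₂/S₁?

0.474

S_{S/T} = (k₁/k₂)·C_R^0.5, so S₂/S₁ = (C_{R,2}/C_{R,1})^0.5.
= (1.67/7.44)^0.5 = (0.2245)^0.5 = 0.474.
Selectivity toward S falls as C_R falls — high-concentration operation is favoured.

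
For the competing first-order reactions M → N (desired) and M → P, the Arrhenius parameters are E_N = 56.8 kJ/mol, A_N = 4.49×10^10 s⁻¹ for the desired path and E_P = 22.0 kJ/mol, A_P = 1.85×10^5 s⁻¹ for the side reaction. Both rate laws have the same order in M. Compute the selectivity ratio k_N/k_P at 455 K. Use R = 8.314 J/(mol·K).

With equal orders, S_{N/P} = k_N/k_P = (A_N/A_P)·exp[(E_P−E_N)/(RT)].
(E_P−E_N)/(RT) = (22.0−56.8)×10³/(8.314×455) = -34800/3783 = -9.199.
k_N/k_P = (4.49×10^10/1.85×10^5)·exp(-9.199) = 2.427×10^5 × 1.011×10^-4 = 24.5.

24.5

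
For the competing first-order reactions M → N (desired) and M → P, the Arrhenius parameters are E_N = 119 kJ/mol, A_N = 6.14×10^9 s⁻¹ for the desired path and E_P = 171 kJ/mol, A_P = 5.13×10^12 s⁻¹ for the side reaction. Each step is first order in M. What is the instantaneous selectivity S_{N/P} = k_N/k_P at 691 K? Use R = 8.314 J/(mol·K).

With equal orders, S_{N/P} = k_N/k_P = (A_N/A_P)·exp[(E_P−E_N)/(RT)].
(E_P−E_N)/(RT) = (171−119)×10³/(8.314×691) = 52000/5745 = 9.051.
k_N/k_P = (6.14×10^9/5.13×10^12)·exp(9.051) = 0.001197 × 8530 = 10.2.

10.2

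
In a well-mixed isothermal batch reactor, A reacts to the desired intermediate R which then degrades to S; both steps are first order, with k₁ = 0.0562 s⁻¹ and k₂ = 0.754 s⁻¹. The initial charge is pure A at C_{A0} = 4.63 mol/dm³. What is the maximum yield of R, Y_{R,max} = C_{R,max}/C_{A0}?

At the optimum, C_{R,max}/C_{A0} = (k₁/k₂)^[k₂/(k₂−k₁)].
= (0.0562/0.754)^(0.754/(0.754−0.0562)) = (0.07454)^(1.081) = 0.06047.

0.0605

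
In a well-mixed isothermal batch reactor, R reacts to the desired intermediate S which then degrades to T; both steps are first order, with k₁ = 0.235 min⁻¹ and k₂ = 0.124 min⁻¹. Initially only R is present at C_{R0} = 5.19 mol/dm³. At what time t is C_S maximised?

5.76 min

The intermediate peaks when r₁ = r₂, i.e. k₁e^(−k₁t) = k₂e^(−k₂t), giving t_opt = ln(k₂/k₁)/(k₂−k₁).
= ln(0.124/0.235)/(0.124−0.235) = ln(0.5277)/-0.1110 = -0.6393/-0.1110 = 5.76 min.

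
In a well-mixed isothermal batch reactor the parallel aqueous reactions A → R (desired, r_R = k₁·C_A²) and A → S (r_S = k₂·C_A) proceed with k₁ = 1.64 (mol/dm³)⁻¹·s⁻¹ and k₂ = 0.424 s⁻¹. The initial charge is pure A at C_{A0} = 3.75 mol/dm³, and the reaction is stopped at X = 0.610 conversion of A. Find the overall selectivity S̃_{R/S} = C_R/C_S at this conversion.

9.46

C_A = C_{A0}(1−X) = 1.463 mol/dm³.
Along a PFR/batch, dC_S/dC_A = −r_S/(r_R+r_S) = −k₂/(k₂+k₁·C_A).
Integrating from C_{A0} to C_A: C_S = (0.424/1.64)·ln[(0.424+1.64·3.75)/(0.424+1.64·1.46)] = 0.2585·ln(6.574/2.822) = 0.2186 mol/dm³.
Then C_R = (C_{A0}−C_A) − C_S = 2.287 − 0.2186 = 2.069 mol/dm³.
S̃_{R/S} = C_R/C_S = 2.069/0.2186 = 9.46.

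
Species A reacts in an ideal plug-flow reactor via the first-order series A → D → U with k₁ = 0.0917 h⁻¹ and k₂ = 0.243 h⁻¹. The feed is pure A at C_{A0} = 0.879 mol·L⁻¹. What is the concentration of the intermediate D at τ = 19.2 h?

0.0866 mol·L⁻¹

Solving the coupled first-order balances gives C_D(τ) = [k₁/(k₂−k₁)]·C_{A0}·(e^(−k₁τ) − e^(−k₂τ)).
e^(−k₁τ) = e^(−0.0917×19.2) = e^(−1.761) = 0.1719; e^(−k₂τ) = e^(−4.666) = 0.009414.
C_D = 0.0917×0.879/(0.243−0.0917) × (0.1719−0.009414) = 0.5327×0.1625 = 0.08658 mol·L⁻¹.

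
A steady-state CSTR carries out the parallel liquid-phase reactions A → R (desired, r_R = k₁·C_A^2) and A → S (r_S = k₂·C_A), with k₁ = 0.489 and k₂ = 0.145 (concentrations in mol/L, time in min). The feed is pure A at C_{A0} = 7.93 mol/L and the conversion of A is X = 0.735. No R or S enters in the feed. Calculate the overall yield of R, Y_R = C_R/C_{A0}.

Exit C_A = C_{A0}(1−X) = 7.93×0.265 = 2.101 mol/L.
In a CSTR the entire volume is at exit conditions, so r_R = 0.489×2.101^2 = 2.159 and r_S = 0.145×2.101 = 0.3047.
Fraction of consumed A going to R: r_R/(r_R+r_S) = 0.8763.
C_R = 0.8763·C_{A0}·X = 0.8763×7.93×0.735 = 5.11 mol/L; Y_R = C_R/C_{A0} = 0.644.

0.644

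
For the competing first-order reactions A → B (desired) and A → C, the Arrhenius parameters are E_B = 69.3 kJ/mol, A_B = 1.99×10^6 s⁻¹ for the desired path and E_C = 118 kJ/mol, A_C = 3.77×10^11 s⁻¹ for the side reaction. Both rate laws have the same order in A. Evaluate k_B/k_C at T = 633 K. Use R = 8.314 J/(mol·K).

0.0551

With equal orders, S_{B/C} = k_B/k_C = (A_B/A_C)·exp[(E_C−E_B)/(RT)].
(E_C−E_B)/(RT) = (118−69.3)×10³/(8.314×633) = 48700/5263 = 9.254.
k_B/k_C = (1.99×10^6/3.77×10^11)·exp(9.254) = 5.279×10^-6 × 10443 = 0.0551.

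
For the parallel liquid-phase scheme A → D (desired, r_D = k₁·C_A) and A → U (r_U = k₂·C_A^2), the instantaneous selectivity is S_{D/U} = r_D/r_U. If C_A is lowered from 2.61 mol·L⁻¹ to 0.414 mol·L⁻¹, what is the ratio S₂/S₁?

S_{D/U} = (k₁/k₂)·C_A⁻¹, so S₂/S₁ = (C_{A,2}/C_{A,1})⁻¹.
= 2.61/0.414 = 6.30.

6.30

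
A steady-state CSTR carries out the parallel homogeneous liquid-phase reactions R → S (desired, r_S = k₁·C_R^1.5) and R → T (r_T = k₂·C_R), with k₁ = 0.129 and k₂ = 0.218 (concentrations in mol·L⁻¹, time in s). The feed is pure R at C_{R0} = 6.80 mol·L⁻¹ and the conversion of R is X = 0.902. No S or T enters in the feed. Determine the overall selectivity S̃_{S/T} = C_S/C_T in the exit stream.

Exit C_R = C_{R0}(1−X) = 6.80×0.0980 = 0.6664 mol·L⁻¹.
A CSTR operates uniformly at the exit composition, giving r_S = 0.07018 and r_T = 0.1453 (each k·C_R^n at C_R = 0.6664).
Overall selectivity = C_S/C_T = r_Sτ/(r_Tτ) = r_S/r_T = 0.483.

0.483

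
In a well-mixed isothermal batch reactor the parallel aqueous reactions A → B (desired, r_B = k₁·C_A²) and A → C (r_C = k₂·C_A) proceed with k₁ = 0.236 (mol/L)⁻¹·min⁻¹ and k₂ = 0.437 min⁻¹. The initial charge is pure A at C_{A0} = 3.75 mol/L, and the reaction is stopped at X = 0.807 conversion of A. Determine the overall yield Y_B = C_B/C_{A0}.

C_A = C_{A0}(1−X) = 0.7237 mol/L.
Along a PFR/batch, dC_C/dC_A = −r_C/(r_B+r_C) = −k₂/(k₂+k₁·C_A).
Integrating from C_{A0} to C_A: C_C = (0.437/0.236)·ln[(0.437+0.236·3.75)/(0.437+0.236·0.724)] = 1.852·ln(1.322/0.6078) = 1.439 mol/L.
Then C_B = (C_{A0}−C_A) − C_C = 3.026 − 1.439 = 1.587 mol/L.
Y_B = C_B/C_{A0} = 1.587/3.75 = 0.423.

0.423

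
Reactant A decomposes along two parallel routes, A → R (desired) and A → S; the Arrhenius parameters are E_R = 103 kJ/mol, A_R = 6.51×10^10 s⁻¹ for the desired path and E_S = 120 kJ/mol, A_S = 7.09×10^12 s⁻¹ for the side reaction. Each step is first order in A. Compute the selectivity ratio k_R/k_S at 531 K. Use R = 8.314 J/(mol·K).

0.432

With equal orders, S_{R/S} = k_R/k_S = (A_R/A_S)·exp[(E_S−E_R)/(RT)].
(E_S−E_R)/(RT) = (120−103)×10³/(8.314×531) = 17000/4415 = 3.851.
k_R/k_S = (6.51×10^10/7.09×10^12)·exp(3.851) = 0.009182 × 47.03 = 0.432.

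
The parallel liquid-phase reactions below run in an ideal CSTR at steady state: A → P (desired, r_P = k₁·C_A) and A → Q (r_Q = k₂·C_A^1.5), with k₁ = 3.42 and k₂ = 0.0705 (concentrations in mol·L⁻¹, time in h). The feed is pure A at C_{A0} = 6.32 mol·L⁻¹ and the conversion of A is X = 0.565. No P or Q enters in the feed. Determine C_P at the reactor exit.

Exit C_A = C_{A0}(1−X) = 6.32×0.435 = 2.749 mol·L⁻¹.
A CSTR operates uniformly at the exit composition, giving r_P = 9.402 and r_Q = 0.3214 (each k·C_A^n at C_A = 2.749).
Fraction of consumed A going to P: r_P/(r_P+r_Q) = 0.9670.
C_P = 0.9670·C_{A0}·X = 0.9670×6.32×0.565 = 3.45 mol·L⁻¹.

3.45 mol·L⁻¹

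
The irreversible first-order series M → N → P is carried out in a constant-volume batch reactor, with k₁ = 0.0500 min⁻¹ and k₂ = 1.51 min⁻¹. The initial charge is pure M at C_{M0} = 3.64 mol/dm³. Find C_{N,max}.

Evaluating C_N at t_opt = ln(k₂/k₁)/(k₂−k₁) gives C_{N,max}/C_{M0} = (k₁/k₂)^[k₂/(k₂−k₁)].
= (0.0500/1.51)^(1.51/(1.51−0.0500)) = (0.03311)^(1.034) = 0.02947.
C_{N,max} = 0.02947×3.64 = 0.107 mol/dm³.

0.107 mol/dm³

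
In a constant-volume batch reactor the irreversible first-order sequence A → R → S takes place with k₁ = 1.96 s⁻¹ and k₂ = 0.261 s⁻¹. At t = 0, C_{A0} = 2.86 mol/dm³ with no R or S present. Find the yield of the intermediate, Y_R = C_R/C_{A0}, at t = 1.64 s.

The intermediate concentration in a first-order A→B→C sequence is C_R = k₁C_{A0}(e^(−k₁t) − e^(−k₂t))/(k₂−k₁).
e^(−k₁t) = e^(−1.96×1.64) = e^(−3.214) = 0.04018; e^(−k₂t) = e^(−0.4280) = 0.6518.
C_R = 1.96×2.86/(0.261−1.96) × (0.04018−0.6518) = (-3.299)×(-0.6116) = 2.018 mol/dm³.
Y_R = C_R/C_{A0} = 2.018/2.86 = 0.706.

0.706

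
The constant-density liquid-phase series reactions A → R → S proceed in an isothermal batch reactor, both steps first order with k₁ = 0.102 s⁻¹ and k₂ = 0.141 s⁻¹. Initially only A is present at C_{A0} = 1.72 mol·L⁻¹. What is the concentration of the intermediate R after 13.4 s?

0.467 mol·L⁻¹

The intermediate concentration in a first-order A→B→C sequence is C_R = k₁C_{A0}(e^(−k₁t) − e^(−k₂t))/(k₂−k₁).
e^(−k₁t) = e^(−0.102×13.4) = e^(−1.367) = 0.2549; e^(−k₂t) = e^(−1.889) = 0.1512.
C_R = 0.102×1.72/(0.141−0.102) × (0.2549−0.1512) = 4.498×0.1038 = 0.4668 mol·L⁻¹.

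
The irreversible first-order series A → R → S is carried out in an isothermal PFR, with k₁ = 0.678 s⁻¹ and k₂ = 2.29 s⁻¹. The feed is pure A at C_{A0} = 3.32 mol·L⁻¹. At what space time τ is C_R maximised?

The intermediate peaks when r₁ = r₂, i.e. k₁e^(−k₁τ) = k₂e^(−k₂τ), giving τ_opt = ln(k₂/k₁)/(k₂−k₁).
= ln(2.29/0.678)/(2.29−0.678) = ln(3.378)/1.612 = 1.217/1.612 = 0.755 s.

0.755 s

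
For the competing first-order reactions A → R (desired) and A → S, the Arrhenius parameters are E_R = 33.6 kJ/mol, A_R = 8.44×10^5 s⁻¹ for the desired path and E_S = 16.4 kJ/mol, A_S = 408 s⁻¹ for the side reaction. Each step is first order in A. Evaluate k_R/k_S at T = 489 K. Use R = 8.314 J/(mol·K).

k_R/k_S = (A_R/A_S)·exp[−(E_R−E_S)/(RT)] = (A_R/A_S)·exp[(E_S−E_R)/(RT)].
(E_S−E_R)/(RT) = (16.4−33.6)×10³/(8.314×489) = -17200/4066 = -4.231.
k_R/k_S = (8.44×10^5/408)·exp(-4.231) = 2069 × 0.01454 = 30.1.

30.1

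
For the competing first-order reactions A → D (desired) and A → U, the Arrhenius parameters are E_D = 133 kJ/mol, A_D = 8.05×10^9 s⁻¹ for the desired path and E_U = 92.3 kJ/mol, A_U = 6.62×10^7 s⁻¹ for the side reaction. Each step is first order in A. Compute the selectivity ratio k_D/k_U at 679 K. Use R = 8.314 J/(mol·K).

Since both paths have the same order in A, the concentration cancels and S_{D/U} = k_D/k_U = (A_D/A_U)·exp[(E_U−E_D)/(RT)].
(E_U−E_D)/(RT) = (92.3−133)×10³/(8.314×679) = -40700/5645 = -7.210.
k_D/k_U = (8.05×10^9/6.62×10^7)·exp(-7.210) = 121.6 × 7.394×10^-4 = 0.0899.

0.0899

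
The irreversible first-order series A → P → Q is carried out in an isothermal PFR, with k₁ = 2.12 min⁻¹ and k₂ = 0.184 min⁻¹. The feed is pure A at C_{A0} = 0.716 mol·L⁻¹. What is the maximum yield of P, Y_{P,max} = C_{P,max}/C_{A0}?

Evaluating C_P at τ_opt = ln(k₂/k₁)/(k₂−k₁) gives C_{P,max}/C_{A0} = (k₁/k₂)^[k₂/(k₂−k₁)].
= (2.12/0.184)^(0.184/(0.184−2.12)) = (11.52)^(-0.09504) = 0.7927.

0.793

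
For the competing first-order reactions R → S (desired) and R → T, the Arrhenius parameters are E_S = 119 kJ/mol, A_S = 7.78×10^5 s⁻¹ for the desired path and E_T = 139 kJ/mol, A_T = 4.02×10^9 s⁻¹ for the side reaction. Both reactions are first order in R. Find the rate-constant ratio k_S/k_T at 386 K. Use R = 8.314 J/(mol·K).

With equal orders, S_{S/T} = k_S/k_T = (A_S/A_T)·exp[(E_T−E_S)/(RT)].
(E_T−E_S)/(RT) = (139−119)×10³/(8.314×386) = 20000/3209 = 6.232.
k_S/k_T = (7.78×10^5/4.02×10^9)·exp(6.232) = 1.935×10^-4 × 508.8 = 0.0985.
Since E_S < E_T, lowering the temperature improves selectivity toward S.

0.0985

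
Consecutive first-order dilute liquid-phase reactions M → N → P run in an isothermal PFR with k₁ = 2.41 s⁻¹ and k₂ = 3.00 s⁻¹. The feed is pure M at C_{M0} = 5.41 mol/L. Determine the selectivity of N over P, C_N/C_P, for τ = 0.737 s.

For first-order series with pure M initially, C_N(τ) = k₁C_{M0}/(k₂−k₁)·(e^(−k₁τ) − e^(−k₂τ)).
e^(−k₁τ) = e^(−2.41×0.737) = e^(−1.776) = 0.1693; e^(−k₂τ) = e^(−2.211) = 0.1096.
C_N = 2.41×5.41/(3.00−2.41) × (0.1693−0.1096) = 22.10×0.05969 = 1.319 mol/L.
C_M = C_{M0}e^(−k₁τ) = 0.9158 mol/L, so C_P = C_{M0}−C_M−C_N = 3.175 mol/L; C_N/C_P = 0.415.

0.415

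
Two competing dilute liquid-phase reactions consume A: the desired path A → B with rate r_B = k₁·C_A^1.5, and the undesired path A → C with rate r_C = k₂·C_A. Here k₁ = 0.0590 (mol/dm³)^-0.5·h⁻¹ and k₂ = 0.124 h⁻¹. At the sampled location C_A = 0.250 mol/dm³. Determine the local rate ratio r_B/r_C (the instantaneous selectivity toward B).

0.238

S_{B/C} = r_B/r_C = (k₁·C_A^1.5)/(k₂·C_A) = (k₁/k₂)·C_A^0.5.
= (0.0590×0.2500^1.5) / (0.124×0.2500) = 0.007375/0.03100 = 0.238.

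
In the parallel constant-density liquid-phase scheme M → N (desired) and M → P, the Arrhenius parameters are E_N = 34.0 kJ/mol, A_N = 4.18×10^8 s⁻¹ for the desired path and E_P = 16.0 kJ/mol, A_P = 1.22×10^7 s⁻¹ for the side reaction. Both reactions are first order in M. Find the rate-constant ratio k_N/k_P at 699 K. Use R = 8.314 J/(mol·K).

Since both paths have the same order in M, the concentration cancels and S_{N/P} = k_N/k_P = (A_N/A_P)·exp[(E_P−E_N)/(RT)].
(E_P−E_N)/(RT) = (16.0−34.0)×10³/(8.314×699) = -18000/5811 = -3.097.
k_N/k_P = (4.18×10^8/1.22×10^7)·exp(-3.097) = 34.26 × 0.04517 = 1.55.
Since E_N > E_P, raising the temperature improves selectivity toward N.

1.55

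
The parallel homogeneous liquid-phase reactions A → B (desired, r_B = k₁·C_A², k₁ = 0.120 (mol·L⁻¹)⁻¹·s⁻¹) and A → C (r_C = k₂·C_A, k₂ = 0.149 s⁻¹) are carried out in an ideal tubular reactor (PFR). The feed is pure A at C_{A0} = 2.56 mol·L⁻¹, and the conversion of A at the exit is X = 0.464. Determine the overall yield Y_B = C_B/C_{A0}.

0.282

C_A = C_{A0}(1−X) = 1.372 mol·L⁻¹.
Along a PFR/batch, dC_C/dC_A = −r_C/(r_B+r_C) = −k₂/(k₂+k₁·C_A).
Integrating from C_{A0} to C_A: C_C = (0.149/0.120)·ln[(0.149+0.120·2.56)/(0.149+0.120·1.37)] = 1.242·ln(0.4562/0.3137) = 0.4652 mol·L⁻¹.
Then C_B = (C_{A0}−C_A) − C_C = 1.188 − 0.4652 = 0.7227 mol·L⁻¹.
Y_B = C_B/C_{A0} = 0.7227/2.56 = 0.282.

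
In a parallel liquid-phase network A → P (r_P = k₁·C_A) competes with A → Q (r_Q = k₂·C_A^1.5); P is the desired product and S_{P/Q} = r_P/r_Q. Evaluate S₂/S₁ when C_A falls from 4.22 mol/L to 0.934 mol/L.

S_{P/Q} = (k₁/k₂)·C_A^-0.5, so S₂/S₁ = (C_{A,2}/C_{A,1})^-0.5.
= (0.934/4.22)^(-0.5) = (0.2213)^(-0.5) = 2.13.
Selectivity toward P rises as C_A falls — low-concentration operation is favoured.

2.13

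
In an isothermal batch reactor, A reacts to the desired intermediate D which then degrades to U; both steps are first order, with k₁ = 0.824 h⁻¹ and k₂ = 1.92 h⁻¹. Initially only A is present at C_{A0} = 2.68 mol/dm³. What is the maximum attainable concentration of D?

For a first-order series the maximum intermediate yield is C_{D,max}/C_{A0} = (k₁/k₂)^[k₂/(k₂−k₁)].
= (0.824/1.92)^(1.92/(1.92−0.824)) = (0.4292)^(1.752) = 0.2272.
C_{D,max} = 0.2272×2.68 = 0.609 mol/dm³.

0.609 mol/dm³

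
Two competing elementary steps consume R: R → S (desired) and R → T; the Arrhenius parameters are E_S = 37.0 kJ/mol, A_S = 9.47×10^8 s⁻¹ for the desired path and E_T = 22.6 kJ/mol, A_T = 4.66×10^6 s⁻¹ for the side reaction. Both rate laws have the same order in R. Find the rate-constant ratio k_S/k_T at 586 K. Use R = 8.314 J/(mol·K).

10.6

With equal orders, S_{S/T} = k_S/k_T = (A_S/A_T)·exp[(E_T−E_S)/(RT)].
(E_T−E_S)/(RT) = (22.6−37.0)×10³/(8.314×586) = -14400/4872 = -2.956.
k_S/k_T = (9.47×10^8/4.66×10^6)·exp(-2.956) = 203.2 × 0.05204 = 10.6.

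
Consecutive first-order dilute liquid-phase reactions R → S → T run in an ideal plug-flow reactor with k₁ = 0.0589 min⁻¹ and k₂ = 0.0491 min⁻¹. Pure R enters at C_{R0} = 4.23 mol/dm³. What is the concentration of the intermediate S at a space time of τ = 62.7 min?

The intermediate concentration in a first-order A→B→C sequence is C_S = k₁C_{R0}(e^(−k₁τ) − e^(−k₂τ))/(k₂−k₁).
e^(−k₁τ) = e^(−0.0589×62.7) = e^(−3.693) = 0.02490; e^(−k₂τ) = e^(−3.079) = 0.04603.
C_S = 0.0589×4.23/(0.0491−0.0589) × (0.02490−0.04603) = (-25.42)×(-0.02113) = 0.5372 mol/dm³.

0.537 mol/dm³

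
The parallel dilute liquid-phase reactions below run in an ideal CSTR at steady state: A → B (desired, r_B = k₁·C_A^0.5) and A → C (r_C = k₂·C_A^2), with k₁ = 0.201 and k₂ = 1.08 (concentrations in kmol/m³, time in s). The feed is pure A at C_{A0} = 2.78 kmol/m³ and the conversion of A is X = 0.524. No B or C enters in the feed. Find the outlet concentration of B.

Exit C_A = C_{A0}(1−X) = 2.78×0.476 = 1.323 kmol/m³.
In a CSTR the entire volume is at exit conditions, so r_B = 0.201×1.323^0.5 = 0.2312 and r_C = 1.08×1.323^2 = 1.891.
Fraction of consumed A going to B: r_B/(r_B+r_C) = 0.1089.
C_B = 0.1089·C_{A0}·X = 0.1089×2.78×0.524 = 0.159 kmol/m³.

0.159 kmol/m³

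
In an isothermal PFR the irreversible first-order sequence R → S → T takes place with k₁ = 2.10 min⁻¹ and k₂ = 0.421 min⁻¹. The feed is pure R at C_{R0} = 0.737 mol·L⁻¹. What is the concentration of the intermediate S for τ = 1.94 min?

0.392 mol·L⁻¹

Solving the coupled first-order balances gives C_S(τ) = [k₁/(k₂−k₁)]·C_{R0}·(e^(−k₁τ) − e^(−k₂τ)).
e^(−k₁τ) = e^(−2.10×1.94) = e^(−4.074) = 0.01701; e^(−k₂τ) = e^(−0.8167) = 0.4419.
C_S = 2.10×0.737/(0.421−2.10) × (0.01701−0.4419) = (-0.9218)×(-0.4249) = 0.3916 mol·L⁻¹.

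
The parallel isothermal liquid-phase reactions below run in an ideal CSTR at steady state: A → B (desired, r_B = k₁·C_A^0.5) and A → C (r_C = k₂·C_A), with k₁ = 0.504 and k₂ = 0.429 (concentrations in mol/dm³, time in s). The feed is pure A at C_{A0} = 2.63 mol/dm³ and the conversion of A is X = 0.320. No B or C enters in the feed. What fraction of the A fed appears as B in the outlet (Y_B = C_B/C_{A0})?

Exit C_A = C_{A0}(1−X) = 2.63×0.680 = 1.788 mol/dm³.
A CSTR operates uniformly at the exit composition, giving r_B = 0.6740 and r_C = 0.7672 (each k·C_A^n at C_A = 1.788).
Fraction of consumed A going to B: r_B/(r_B+r_C) = 0.4677.
C_B = 0.4677·C_{A0}·X = 0.4677×2.63×0.320 = 0.394 mol/dm³; Y_B = C_B/C_{A0} = 0.150.

0.150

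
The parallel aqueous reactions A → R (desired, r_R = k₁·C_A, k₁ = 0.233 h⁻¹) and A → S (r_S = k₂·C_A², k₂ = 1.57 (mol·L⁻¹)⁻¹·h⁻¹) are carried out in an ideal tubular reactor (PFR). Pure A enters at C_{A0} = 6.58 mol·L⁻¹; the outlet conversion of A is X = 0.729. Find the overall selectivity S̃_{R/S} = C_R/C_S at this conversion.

0.0402

C_A = C_{A0}(1−X) = 1.783 mol·L⁻¹.
Along a PFR/batch, dC_R/dC_A = −r_R/(r_R+r_S) = −k₁/(k₁+k₂·C_A).
Integrating from C_{A0} to C_A: C_R = (0.233/1.57)·ln[(0.233+1.57·6.58)/(0.233+1.57·1.78)] = 0.1484·ln(10.56/3.033) = 0.1852 mol·L⁻¹.
C_S = (C_{A0}−C_A)−C_R = 4.612 mol·L⁻¹; S̃_{R/S} = 0.1852/4.612 = 0.0402.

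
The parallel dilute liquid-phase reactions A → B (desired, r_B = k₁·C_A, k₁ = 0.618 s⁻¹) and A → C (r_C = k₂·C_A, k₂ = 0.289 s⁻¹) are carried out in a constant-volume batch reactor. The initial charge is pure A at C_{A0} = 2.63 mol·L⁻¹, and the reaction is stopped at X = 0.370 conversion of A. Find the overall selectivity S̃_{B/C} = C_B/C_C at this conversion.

2.14

C_A = C_{A0}(1−X) = 1.657 mol·L⁻¹.
Both paths are first order in A, so the instantaneous fraction to B is constant: dC_B/d(−C_A) = k₁/(k₁+k₂) = 0.6814.
C_B = 0.6814·(C_{A0}−C_A) = 0.6814×0.9731 = 0.663 mol·L⁻¹.
C_C = (C_{A0}−C_A)−C_B = 0.3101 mol·L⁻¹; S̃_{B/C} = 0.6630/0.3101 = 2.14.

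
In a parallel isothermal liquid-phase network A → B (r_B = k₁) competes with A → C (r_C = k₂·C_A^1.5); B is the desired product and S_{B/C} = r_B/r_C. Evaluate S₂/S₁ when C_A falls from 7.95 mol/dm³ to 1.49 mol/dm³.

12.3

S_{B/C} = (k₁/k₂)·C_A^-1.5, so S₂/S₁ = (C_{A,2}/C_{A,1})^-1.5.
= (1.49/7.95)^(-1.5) = (0.1874)^(-1.5) = 12.3.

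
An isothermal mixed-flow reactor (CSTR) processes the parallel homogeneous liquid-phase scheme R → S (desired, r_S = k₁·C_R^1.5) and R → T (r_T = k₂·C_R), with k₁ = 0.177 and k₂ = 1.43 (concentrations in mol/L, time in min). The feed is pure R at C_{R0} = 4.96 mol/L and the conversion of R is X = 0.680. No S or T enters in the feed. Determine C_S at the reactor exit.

Exit C_R = C_{R0}(1−X) = 4.96×0.320 = 1.587 mol/L.
In a CSTR the entire volume is at exit conditions, so r_S = 0.177×1.587^1.5 = 0.3539 and r_T = 1.43×1.587 = 2.270.
Fraction of consumed R going to S: r_S/(r_S+r_T) = 0.1349.
C_S = 0.1349·C_{R0}·X = 0.1349×4.96×0.680 = 0.455 mol/L.

0.455 mol/L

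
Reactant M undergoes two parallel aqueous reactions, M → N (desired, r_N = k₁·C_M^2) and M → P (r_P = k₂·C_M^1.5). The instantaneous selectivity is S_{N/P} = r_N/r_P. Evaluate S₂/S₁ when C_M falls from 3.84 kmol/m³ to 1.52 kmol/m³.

S_{N/P} = (k₁/k₂)·C_M^0.5, so S₂/S₁ = (C_{M,2}/C_{M,1})^0.5.
= (1.52/3.84)^0.5 = (0.3958)^0.5 = 0.629.

0.629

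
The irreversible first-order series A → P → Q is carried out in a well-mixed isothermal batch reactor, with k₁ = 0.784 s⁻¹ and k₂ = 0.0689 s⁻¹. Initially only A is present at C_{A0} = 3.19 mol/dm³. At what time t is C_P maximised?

3.40 s

The intermediate peaks when r₁ = r₂, i.e. k₁e^(−k₁t) = k₂e^(−k₂t), giving t_opt = ln(k₂/k₁)/(k₂−k₁).
= ln(0.0689/0.784)/(0.0689−0.784) = ln(0.08788)/-0.7151 = -2.432/-0.7151 = 3.40 s.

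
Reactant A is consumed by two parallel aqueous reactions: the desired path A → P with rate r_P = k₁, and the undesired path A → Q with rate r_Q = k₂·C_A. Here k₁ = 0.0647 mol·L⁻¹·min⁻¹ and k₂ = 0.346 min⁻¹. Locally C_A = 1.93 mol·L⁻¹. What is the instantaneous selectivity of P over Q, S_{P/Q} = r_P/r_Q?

S_{P/Q} = r_P/r_Q = (k₁)/(k₂·C_A) = (k₁/k₂)·C_A⁻¹.
= (0.0647) / (0.346×1.930) = 0.06470/0.6678 = 0.0969.

0.0969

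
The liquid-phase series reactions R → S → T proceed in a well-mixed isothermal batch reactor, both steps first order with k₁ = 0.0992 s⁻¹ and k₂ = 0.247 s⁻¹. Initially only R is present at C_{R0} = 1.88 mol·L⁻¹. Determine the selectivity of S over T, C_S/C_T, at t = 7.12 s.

For first-order series with pure R initially, C_S(t) = k₁C_{R0}/(k₂−k₁)·(e^(−k₁t) − e^(−k₂t)).
e^(−k₁t) = e^(−0.0992×7.12) = e^(−0.7063) = 0.4935; e^(−k₂t) = e^(−1.759) = 0.1723.
C_S = 0.0992×1.88/(0.247−0.0992) × (0.4935−0.1723) = 1.262×0.3212 = 0.4053 mol·L⁻¹.
C_R = C_{R0}e^(−k₁t) = 0.9277 mol·L⁻¹, so C_T = C_{R0}−C_R−C_S = 0.5470 mol·L⁻¹; C_S/C_T = 0.741.

0.741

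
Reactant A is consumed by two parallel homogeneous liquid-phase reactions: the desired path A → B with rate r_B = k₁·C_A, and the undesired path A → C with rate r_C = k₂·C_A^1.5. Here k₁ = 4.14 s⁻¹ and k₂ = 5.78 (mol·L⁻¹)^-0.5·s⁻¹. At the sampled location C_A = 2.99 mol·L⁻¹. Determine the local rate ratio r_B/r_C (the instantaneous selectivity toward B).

0.414

S_{B/C} = r_B/r_C = (k₁·C_A)/(k₂·C_A^1.5) = (k₁/k₂)·C_A^-0.5.
= (4.14×2.990) / (5.78×2.990^1.5) = 12.38/29.88 = 0.414.
The undesired path is higher order in A, so low C_A (CSTR or dilute feed) favours B.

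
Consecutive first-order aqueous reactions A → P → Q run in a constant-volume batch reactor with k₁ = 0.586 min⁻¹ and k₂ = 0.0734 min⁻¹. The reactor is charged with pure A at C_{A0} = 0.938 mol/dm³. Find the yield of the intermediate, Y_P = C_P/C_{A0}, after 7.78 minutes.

0.634

Solving the coupled first-order balances gives C_P(t) = [k₁/(k₂−k₁)]·C_{A0}·(e^(−k₁t) − e^(−k₂t)).
e^(−k₁t) = e^(−0.586×7.78) = e^(−4.559) = 0.01047; e^(−k₂t) = e^(−0.5711) = 0.5649.
C_P = 0.586×0.938/(0.0734−0.586) × (0.01047−0.5649) = (-1.072)×(-0.5545) = 0.5946 mol/dm³.
Y_P = C_P/C_{A0} = 0.5946/0.938 = 0.634.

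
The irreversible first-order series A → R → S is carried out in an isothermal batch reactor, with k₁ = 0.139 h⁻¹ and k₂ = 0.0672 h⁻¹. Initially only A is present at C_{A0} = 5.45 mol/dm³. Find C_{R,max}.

2.76 mol/dm³

At the optimum, C_{R,max}/C_{A0} = (k₁/k₂)^[k₂/(k₂−k₁)].
= (0.139/0.0672)^(0.0672/(0.0672−0.139)) = (2.068)^(-0.9359) = 0.5065.
C_{R,max} = 0.5065×5.45 = 2.76 mol/dm³.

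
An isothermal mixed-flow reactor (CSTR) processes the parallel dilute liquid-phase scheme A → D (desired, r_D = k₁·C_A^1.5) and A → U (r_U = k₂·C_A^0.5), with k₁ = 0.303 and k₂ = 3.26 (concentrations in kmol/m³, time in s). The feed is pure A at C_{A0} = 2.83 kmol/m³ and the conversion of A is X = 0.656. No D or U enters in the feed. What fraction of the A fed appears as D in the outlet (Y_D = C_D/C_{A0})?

Exit C_A = C_{A0}(1−X) = 2.83×0.344 = 0.9735 kmol/m³.
Rates in a CSTR are evaluated at the outlet concentration: r_D = 0.303×0.9735^1.5 = 0.2910, r_U = 3.26×0.9735^0.5 = 3.217.
Fraction of consumed A going to D: r_D/(r_D+r_U) = 0.08298.
C_D = 0.08298·C_{A0}·X = 0.08298×2.83×0.656 = 0.154 kmol/m³; Y_D = C_D/C_{A0} = 0.0544.

0.0544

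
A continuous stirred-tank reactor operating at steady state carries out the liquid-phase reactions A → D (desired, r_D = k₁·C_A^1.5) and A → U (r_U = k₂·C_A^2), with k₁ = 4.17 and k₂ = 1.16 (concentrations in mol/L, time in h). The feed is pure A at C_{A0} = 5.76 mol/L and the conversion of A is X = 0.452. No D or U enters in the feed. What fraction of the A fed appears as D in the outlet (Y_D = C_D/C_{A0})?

Exit C_A = C_{A0}(1−X) = 5.76×0.548 = 3.156 mol/L.
A CSTR operates uniformly at the exit composition, giving r_D = 23.39 and r_U = 11.56 (each k·C_A^n at C_A = 3.156).
Fraction of consumed A going to D: r_D/(r_D+r_U) = 0.6692.
C_D = 0.6692·C_{A0}·X = 0.6692×5.76×0.452 = 1.74 mol/L; Y_D = C_D/C_{A0} = 0.302.

0.302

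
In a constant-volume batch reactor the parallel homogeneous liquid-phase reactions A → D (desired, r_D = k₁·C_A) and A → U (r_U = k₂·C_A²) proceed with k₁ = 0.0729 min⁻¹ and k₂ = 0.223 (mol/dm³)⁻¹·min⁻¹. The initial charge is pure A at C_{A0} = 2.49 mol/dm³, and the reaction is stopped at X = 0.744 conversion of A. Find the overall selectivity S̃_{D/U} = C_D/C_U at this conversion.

0.233

C_A = C_{A0}(1−X) = 0.6374 mol/dm³.
Along a PFR/batch, dC_D/dC_A = −r_D/(r_D+r_U) = −k₁/(k₁+k₂·C_A).
Integrating from C_{A0} to C_A: C_D = (0.0729/0.223)·ln[(0.0729+0.223·2.49)/(0.0729+0.223·0.637)] = 0.3269·ln(0.6282/0.2150) = 0.3504 mol/dm³.
C_U = (C_{A0}−C_A)−C_D = 1.502 mol/dm³; S̃_{D/U} = 0.3504/1.502 = 0.233.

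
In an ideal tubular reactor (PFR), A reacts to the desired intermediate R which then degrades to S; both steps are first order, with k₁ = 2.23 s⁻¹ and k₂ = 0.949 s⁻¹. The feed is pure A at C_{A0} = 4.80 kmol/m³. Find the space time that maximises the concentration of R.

The intermediate peaks when r₁ = r₂, i.e. k₁e^(−k₁τ) = k₂e^(−k₂τ), giving τ_opt = ln(k₂/k₁)/(k₂−k₁).
= ln(0.949/2.23)/(0.949−2.23) = ln(0.4256)/-1.281 = -0.8543/-1.281 = 0.667 s.

0.667 s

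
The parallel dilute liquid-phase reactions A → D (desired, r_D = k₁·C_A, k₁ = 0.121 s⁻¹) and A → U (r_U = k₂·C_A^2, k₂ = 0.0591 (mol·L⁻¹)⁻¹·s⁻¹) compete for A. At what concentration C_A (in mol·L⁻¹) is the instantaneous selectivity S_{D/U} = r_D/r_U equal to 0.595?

S_{D/U} = (k₁/k₂)·C_A⁻¹ ⇒ C_A = (S·k₂/k₁)^(-1).
= (0.595×0.0591/0.121)^(-1) = (0.2906)^(-1) = 3.44 mol·L⁻¹.

3.44 mol·L⁻¹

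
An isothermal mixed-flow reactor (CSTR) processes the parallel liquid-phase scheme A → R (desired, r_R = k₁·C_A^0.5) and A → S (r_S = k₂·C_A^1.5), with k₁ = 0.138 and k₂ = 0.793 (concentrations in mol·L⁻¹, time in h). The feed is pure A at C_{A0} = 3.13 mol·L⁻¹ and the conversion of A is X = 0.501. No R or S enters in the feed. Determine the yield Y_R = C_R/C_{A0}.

0.0502

Exit C_A = C_{A0}(1−X) = 3.13×0.499 = 1.562 mol·L⁻¹.
A CSTR operates uniformly at the exit composition, giving r_R = 0.1725 and r_S = 1.548 (each k·C_A^n at C_A = 1.562).
Fraction of consumed A going to R: r_R/(r_R+r_S) = 0.1002.
C_R = 0.1002·C_{A0}·X = 0.1002×3.13×0.501 = 0.157 mol·L⁻¹; Y_R = C_R/C_{A0} = 0.0502.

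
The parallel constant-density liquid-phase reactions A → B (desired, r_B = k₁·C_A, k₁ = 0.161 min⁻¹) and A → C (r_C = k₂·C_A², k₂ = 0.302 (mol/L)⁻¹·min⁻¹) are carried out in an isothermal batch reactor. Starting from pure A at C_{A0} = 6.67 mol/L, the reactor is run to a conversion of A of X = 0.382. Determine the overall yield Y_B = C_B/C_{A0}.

C_A = C_{A0}(1−X) = 4.122 mol/L.
Along a PFR/batch, dC_B/dC_A = −r_B/(r_B+r_C) = −k₁/(k₁+k₂·C_A).
Integrating from C_{A0} to C_A: C_B = (0.161/0.302)·ln[(0.161+0.302·6.67)/(0.161+0.302·4.12)] = 0.5331·ln(2.175/1.406) = 0.2327 mol/L.
Y_B = C_B/C_{A0} = 0.2327/6.67 = 0.0349.

0.0349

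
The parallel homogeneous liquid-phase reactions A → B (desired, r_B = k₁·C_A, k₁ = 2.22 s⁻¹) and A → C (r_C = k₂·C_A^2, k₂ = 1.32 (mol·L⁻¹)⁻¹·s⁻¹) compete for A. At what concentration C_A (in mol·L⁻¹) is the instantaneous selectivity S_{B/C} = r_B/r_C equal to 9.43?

0.178 mol·L⁻¹

S_{B/C} = (k₁/k₂)·C_A⁻¹ ⇒ C_A = (S·k₂/k₁)^(-1).
= (9.43×1.32/2.22)^(-1) = (5.607)^(-1) = 0.178 mol·L⁻¹.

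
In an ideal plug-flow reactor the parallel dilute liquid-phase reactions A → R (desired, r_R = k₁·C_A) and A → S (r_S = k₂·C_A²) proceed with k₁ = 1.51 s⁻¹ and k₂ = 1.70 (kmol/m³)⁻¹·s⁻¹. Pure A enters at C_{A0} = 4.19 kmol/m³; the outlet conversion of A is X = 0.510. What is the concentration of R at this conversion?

C_A = C_{A0}(1−X) = 2.053 kmol/m³.
Along a PFR/batch, dC_R/dC_A = −r_R/(r_R+r_S) = −k₁/(k₁+k₂·C_A).
Integrating from C_{A0} to C_A: C_R = (1.51/1.70)·ln[(1.51+1.70·4.19)/(1.51+1.70·2.05)] = 0.8882·ln(8.633/5.000) = 0.4851 kmol/m³.

0.485 kmol/m³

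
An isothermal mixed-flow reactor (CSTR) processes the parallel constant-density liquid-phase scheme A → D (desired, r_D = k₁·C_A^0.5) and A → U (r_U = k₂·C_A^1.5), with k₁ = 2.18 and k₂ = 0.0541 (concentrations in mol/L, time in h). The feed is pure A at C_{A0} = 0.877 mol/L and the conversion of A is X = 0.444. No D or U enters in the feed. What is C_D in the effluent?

0.385 mol/L

Exit C_A = C_{A0}(1−X) = 0.877×0.556 = 0.4876 mol/L.
A CSTR operates uniformly at the exit composition, giving r_D = 1.522 and r_U = 0.01842 (each k·C_A^n at C_A = 0.4876).
Fraction of consumed A going to D: r_D/(r_D+r_U) = 0.9880.
C_D = 0.9880·C_{A0}·X = 0.9880×0.877×0.444 = 0.385 mol/L.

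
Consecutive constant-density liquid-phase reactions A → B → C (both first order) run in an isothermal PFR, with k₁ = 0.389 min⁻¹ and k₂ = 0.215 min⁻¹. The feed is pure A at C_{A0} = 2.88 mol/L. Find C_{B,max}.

For a first-order series the maximum intermediate yield is C_{B,max}/C_{A0} = (k₁/k₂)^[k₂/(k₂−k₁)].
= (0.389/0.215)^(0.215/(0.215−0.389)) = (1.809)^(-1.236) = 0.4806.
C_{B,max} = 0.4806×2.88 = 1.38 mol/L.

1.38 mol/L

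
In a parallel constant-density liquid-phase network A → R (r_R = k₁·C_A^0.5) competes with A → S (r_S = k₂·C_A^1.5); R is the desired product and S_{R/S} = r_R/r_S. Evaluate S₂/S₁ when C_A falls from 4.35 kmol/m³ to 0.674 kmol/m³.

S_{R/S} = (k₁/k₂)·C_A⁻¹, so S₂/S₁ = (C_{A,2}/C_{A,1})⁻¹.
= 4.35/0.674 = 6.45.
Selectivity toward R rises as C_A falls — low-concentration operation is favoured.

6.45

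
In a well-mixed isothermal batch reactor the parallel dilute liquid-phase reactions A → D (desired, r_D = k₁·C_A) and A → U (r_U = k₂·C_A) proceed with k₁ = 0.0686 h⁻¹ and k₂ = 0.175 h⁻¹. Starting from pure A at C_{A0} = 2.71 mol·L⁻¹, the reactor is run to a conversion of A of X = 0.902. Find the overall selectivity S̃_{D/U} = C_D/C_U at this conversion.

0.392

C_A = C_{A0}(1−X) = 0.2656 mol·L⁻¹.
Both paths are first order in A, so the instantaneous fraction to D is constant: dC_D/d(−C_A) = k₁/(k₁+k₂) = 0.2816.
C_D = 0.2816·(C_{A0}−C_A) = 0.2816×2.444 = 0.688 mol·L⁻¹.
C_U = (C_{A0}−C_A)−C_D = 1.756 mol·L⁻¹; S̃_{D/U} = 0.6884/1.756 = 0.392.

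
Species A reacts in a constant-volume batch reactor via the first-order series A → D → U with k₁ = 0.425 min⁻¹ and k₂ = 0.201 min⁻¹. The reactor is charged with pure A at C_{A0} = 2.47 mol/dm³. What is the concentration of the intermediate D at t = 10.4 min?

The intermediate concentration in a first-order A→B→C sequence is C_D = k₁C_{A0}(e^(−k₁t) − e^(−k₂t))/(k₂−k₁).
e^(−k₁t) = e^(−0.425×10.4) = e^(−4.420) = 0.01203; e^(−k₂t) = e^(−2.090) = 0.1236.
C_D = 0.425×2.47/(0.201−0.425) × (0.01203−0.1236) = (-4.686)×(-0.1116) = 0.5230 mol/dm³.

0.523 mol/dm³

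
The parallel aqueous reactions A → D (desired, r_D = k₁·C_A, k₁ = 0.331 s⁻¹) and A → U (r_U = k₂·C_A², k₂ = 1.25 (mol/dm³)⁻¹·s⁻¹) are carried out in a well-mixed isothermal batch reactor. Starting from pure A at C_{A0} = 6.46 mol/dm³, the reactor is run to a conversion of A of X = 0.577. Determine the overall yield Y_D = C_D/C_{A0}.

C_A = C_{A0}(1−X) = 2.733 mol/dm³.
Along a PFR/batch, dC_D/dC_A = −r_D/(r_D+r_U) = −k₁/(k₁+k₂·C_A).
Integrating from C_{A0} to C_A: C_D = (0.331/1.25)·ln[(0.331+1.25·6.46)/(0.331+1.25·2.73)] = 0.2648·ln(8.406/3.747) = 0.2140 mol/dm³.
Y_D = C_D/C_{A0} = 0.2140/6.46 = 0.0331.

0.0331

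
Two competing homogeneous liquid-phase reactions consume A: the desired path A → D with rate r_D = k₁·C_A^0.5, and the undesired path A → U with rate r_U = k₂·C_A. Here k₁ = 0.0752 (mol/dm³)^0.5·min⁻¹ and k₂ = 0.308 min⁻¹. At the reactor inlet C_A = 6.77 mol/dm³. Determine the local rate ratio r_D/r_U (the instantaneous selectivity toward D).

0.0938

S_{D/U} = r_D/r_U = (k₁·C_A^0.5)/(k₂·C_A) = (k₁/k₂)·C_A^-0.5.
= (0.0752×6.770^0.5) / (0.308×6.770) = 0.1957/2.085 = 0.0938.
The undesired path is higher order in A, so low C_A (CSTR or dilute feed) favours D.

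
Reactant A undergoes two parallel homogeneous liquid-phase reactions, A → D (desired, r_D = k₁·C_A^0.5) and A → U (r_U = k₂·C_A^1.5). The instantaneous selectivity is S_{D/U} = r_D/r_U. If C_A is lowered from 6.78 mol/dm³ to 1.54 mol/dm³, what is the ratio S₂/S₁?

S_{D/U} = (k₁/k₂)·C_A⁻¹, so S₂/S₁ = (C_{A,2}/C_{A,1})⁻¹.
= 6.78/1.54 = 4.40.

4.40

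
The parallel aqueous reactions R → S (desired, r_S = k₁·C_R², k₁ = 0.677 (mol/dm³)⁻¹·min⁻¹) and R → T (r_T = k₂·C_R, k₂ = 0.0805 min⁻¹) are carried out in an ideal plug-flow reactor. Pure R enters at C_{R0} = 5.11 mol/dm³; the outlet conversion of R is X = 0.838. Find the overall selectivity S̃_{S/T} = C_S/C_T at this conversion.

C_R = C_{R0}(1−X) = 0.8278 mol/dm³.
Along a PFR/batch, dC_T/dC_R = −r_T/(r_S+r_T) = −k₂/(k₂+k₁·C_R).
Integrating from C_{R0} to C_R: C_T = (0.0805/0.677)·ln[(0.0805+0.677·5.11)/(0.0805+0.677·0.828)] = 0.1189·ln(3.540/0.6409) = 0.2032 mol/dm³.
Then C_S = (C_{R0}−C_R) − C_T = 4.282 − 0.2032 = 4.079 mol/dm³.
S̃_{S/T} = C_S/C_T = 4.079/0.2032 = 20.1.

20.1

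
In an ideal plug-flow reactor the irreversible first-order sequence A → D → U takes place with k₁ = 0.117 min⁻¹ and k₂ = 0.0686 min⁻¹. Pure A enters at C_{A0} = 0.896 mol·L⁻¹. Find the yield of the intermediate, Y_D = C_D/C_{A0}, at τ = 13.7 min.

Solving the coupled first-order balances gives C_D(τ) = [k₁/(k₂−k₁)]·C_{A0}·(e^(−k₁τ) − e^(−k₂τ)).
e^(−k₁τ) = e^(−0.117×13.7) = e^(−1.603) = 0.2013; e^(−k₂τ) = e^(−0.9398) = 0.3907.
C_D = 0.117×0.896/(0.0686−0.117) × (0.2013−0.3907) = (-2.166)×(-0.1894) = 0.4102 mol·L⁻¹.
Y_D = C_D/C_{A0} = 0.4102/0.896 = 0.458.

0.458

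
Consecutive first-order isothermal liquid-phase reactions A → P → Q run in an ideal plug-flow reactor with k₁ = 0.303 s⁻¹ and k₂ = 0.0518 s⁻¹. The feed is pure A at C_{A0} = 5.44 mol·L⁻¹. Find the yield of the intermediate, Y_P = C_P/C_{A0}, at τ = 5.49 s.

0.679

Solving the coupled first-order balances gives C_P(τ) = [k₁/(k₂−k₁)]·C_{A0}·(e^(−k₁τ) − e^(−k₂τ)).
e^(−k₁τ) = e^(−0.303×5.49) = e^(−1.663) = 0.1895; e^(−k₂τ) = e^(−0.2844) = 0.7525.
C_P = 0.303×5.44/(0.0518−0.303) × (0.1895−0.7525) = (-6.562)×(-0.5630) = 3.694 mol·L⁻¹.
Y_P = C_P/C_{A0} = 3.694/5.44 = 0.679.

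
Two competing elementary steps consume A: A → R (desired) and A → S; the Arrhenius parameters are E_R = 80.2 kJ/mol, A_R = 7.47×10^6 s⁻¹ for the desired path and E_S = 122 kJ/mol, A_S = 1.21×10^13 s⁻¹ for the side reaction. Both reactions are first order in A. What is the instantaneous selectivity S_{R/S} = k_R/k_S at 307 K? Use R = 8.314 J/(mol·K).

k_R/k_S = (A_R/A_S)·exp[−(E_R−E_S)/(RT)] = (A_R/A_S)·exp[(E_S−E_R)/(RT)].
(E_S−E_R)/(RT) = (122−80.2)×10³/(8.314×307) = 41800/2552 = 16.38.
k_R/k_S = (7.47×10^6/1.21×10^13)·exp(16.38) = 6.174×10^-7 × 1.295×10^7 = 8.00.

8.00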